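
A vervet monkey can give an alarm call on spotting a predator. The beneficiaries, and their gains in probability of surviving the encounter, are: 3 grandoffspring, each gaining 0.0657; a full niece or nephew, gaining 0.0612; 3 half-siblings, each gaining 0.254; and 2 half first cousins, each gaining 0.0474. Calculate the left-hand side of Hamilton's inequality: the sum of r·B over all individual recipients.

0.261

r to a grandoffspring = 1/4 (two parent–offspring links: r = (1/2)^2 = 1/4).
r to a full niece or nephew = 1/4 (full aunt/uncle↔niece/nephew: two paths of length 3 through the shared grandparent pair: r = 2·(1/2)^3 = 1/4).
r to a half-sibling = 1/4 (half-sibs share one parent — one path of length 2: r = (1/2)^2 = 1/4).
r to a half first cousin = 0.0625 (half first cousins share one grandparent — one path of length 4: r = (1/2)^4 = 1/16).
Summing one r·B term per recipient: 3·0.25·0.0657 + 1·0.25·0.0612 + 3·0.25·0.254 + 2·0.0625·0.0474 = 0.261.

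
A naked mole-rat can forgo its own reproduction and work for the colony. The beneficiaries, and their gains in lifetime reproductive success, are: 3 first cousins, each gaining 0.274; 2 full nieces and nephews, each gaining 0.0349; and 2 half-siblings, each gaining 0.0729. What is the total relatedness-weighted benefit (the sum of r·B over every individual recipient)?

r to a first cousin = 1/8 (first cousins share one grandparent pair — two paths of length 4: r = 2·(1/2)^4 = 1/8).
r to a full niece or nephew = 0.25 (full aunt/uncle↔niece/nephew: two paths of length 3 through the shared grandparent pair: r = 2·(1/2)^3 = 1/4).
r to a half-sibling = 1/4 (half-sibs share one parent — one path of length 2: r = (1/2)^2 = 1/4).
Summing one r·B term per recipient: 3·0.125·0.274 + 2·0.25·0.0349 + 2·0.25·0.0729 = 0.15665.

0.15665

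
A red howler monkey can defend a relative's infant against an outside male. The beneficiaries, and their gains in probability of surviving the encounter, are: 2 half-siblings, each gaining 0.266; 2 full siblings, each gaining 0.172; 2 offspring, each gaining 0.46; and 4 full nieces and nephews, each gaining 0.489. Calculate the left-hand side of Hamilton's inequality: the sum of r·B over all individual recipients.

r to a half-sibling = 1/4 (half-sibs share one parent — one path of length 2: r = (1/2)^2 = 1/4).
r to a full sibling = 0.5 (full sibs share both parents — two paths of length 2: r = 2·(1/2)^2 = 1/2).
r to an offspring = 0.5 (one parent–offspring link: r = (1/2)^1 = 1/2).
r to a full niece or nephew = 1/4 (full aunt/uncle↔niece/nephew: two paths of length 3 through the shared grandparent pair: r = 2·(1/2)^3 = 1/4).
Summing one r·B term per recipient: 2·0.25·0.266 + 2·0.5·0.172 + 2·0.5·0.46 + 4·0.25·0.489 = 1.254.

1.254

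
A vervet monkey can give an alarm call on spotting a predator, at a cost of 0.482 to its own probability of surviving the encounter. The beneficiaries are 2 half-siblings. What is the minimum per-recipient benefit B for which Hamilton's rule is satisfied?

r to a half-sibling = 1/4 (half-sibs share one parent — one path of length 2: r = (1/2)^2 = 1/4).
Hamilton's rule with n recipients of equal r: n·r·B > C, so B > C/(n·r) = 0.482/(2·0.25) = 0.964.

0.964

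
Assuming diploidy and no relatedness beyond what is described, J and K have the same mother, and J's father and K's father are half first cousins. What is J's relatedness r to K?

Relatedness sums over independent paths through distinct common ancestors.
J and K are related in two ways: half-sibs through their shared mother (r = 1/4) and half second cousins through their fathers (r = 1/64).
r = 1/4 + 1/64 = 0.265625.

0.265625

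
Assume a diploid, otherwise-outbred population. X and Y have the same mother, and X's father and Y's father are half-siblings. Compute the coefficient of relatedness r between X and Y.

0.3125

Relatedness sums over independent paths through distinct common ancestors.
X and Y are related in two ways: half-sibs through their shared mother (r = 1/4) and half first cousins through their fathers (r = 1/16).
r = 1/4 + 1/16 = 0.3125.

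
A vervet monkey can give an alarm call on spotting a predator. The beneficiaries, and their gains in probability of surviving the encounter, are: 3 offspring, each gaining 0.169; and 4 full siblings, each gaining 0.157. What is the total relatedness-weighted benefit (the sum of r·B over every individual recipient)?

0.5675

r to an offspring = 0.5 (one parent–offspring link: r = (1/2)^1 = 1/2).
r to a full sibling = 1/2 (full sibs share both parents — two paths of length 2: r = 2·(1/2)^2 = 1/2).
Summing one r·B term per recipient: 3·0.5·0.169 + 4·0.5·0.157 = 0.5675.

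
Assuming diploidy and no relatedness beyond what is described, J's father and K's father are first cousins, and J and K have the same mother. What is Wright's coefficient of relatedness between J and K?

With two independent routes of shared ancestry, r is the sum of the two contributions.
J and K are related in two ways: second cousins through their fathers (r = 1/32) and half-sibs through their shared mother (r = 1/4).
r = 1/32 + 1/4 = 9/32 = 0.28125.

0.28125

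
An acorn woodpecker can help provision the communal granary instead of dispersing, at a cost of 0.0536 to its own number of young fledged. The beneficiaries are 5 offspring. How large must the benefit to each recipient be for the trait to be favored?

0.0214

r to an offspring = 0.5 (one parent–offspring link: r = (1/2)^1 = 1/2).
Hamilton's rule with n recipients of equal r: n·r·B > C, so B > C/(n·r) = 0.0536/(5·0.5) = 0.0214.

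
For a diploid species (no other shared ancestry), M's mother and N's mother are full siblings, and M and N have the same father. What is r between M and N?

0.375

Relatedness sums over independent paths through distinct common ancestors.
M and N are related in two ways: first cousins through their mothers (r = 1/8) and half-sibs through their shared father (r = 1/4).
r = 1/8 + 1/4 = 0.375.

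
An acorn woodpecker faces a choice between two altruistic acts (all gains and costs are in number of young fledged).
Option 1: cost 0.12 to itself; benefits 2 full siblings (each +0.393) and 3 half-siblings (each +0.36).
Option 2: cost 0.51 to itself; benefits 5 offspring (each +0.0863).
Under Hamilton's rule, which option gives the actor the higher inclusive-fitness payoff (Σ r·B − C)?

Option 1: r to a full sibling = 0.5.
Option 1: r to a half-sibling = 0.25.
Option 1: Σ r·B − C = (2·0.5·0.393 + 3·0.25·0.36) − 0.12 = 0.543.
Option 2: r to an offspring = 0.5.
Option 2: Σ r·B − C = (5·0.5·0.0863) − 0.51 = -0.29425.
Option 1 has the higher net inclusive-fitness payoff.

Option 1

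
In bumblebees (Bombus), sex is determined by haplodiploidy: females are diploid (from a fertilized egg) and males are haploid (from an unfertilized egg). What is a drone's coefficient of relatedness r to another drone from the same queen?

0.5

Haploid brothers each carry a random half of the queen's diploid genome, so on average they share half: r = 1/2.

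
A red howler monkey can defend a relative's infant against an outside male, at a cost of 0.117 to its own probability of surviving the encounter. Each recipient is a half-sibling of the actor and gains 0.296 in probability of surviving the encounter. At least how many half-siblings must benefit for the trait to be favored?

2

r to a half-sibling = 1/4 (half-sibs share one parent — one path of length 2: r = (1/2)^2 = 1/4).
Hamilton's rule: n·r·B > C  ⇒  n > C/(r·B) = 0.117/(0.25·0.296) = 1.581.
The smallest integer exceeding 1.581 is 2.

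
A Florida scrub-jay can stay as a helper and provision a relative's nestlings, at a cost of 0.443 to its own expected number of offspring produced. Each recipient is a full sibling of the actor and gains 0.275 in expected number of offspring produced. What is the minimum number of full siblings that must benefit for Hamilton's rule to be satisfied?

r to a full sibling = 0.5 (full sibs share both parents — two paths of length 2: r = 2·(1/2)^2 = 1/2).
Hamilton's rule: n·r·B > C  ⇒  n > C/(r·B) = 0.443/(0.5·0.275) = 3.222.
The smallest integer exceeding 3.222 is 4.

4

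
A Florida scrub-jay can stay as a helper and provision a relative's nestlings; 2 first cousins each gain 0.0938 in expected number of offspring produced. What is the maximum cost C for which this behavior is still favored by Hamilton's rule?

0.02345

r to a first cousin = 1/8 (first cousins share one grandparent pair — two paths of length 4: r = 2·(1/2)^4 = 1/8).
Hamilton's rule: n·r·B > C, so the trait is favored while C < n·r·B = 2·0.125·0.0938 = 0.02345.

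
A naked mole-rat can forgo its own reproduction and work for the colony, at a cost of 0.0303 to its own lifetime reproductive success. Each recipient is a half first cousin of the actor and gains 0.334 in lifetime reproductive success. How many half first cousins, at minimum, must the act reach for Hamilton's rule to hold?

r to a half first cousin = 1/16 (half first cousins share one grandparent — one path of length 4: r = (1/2)^4 = 1/16).
Hamilton's rule: n·r·B > C  ⇒  n > C/(r·B) = 0.0303/(0.0625·0.334) = 1.451.
The smallest integer exceeding 1.451 is 2.

2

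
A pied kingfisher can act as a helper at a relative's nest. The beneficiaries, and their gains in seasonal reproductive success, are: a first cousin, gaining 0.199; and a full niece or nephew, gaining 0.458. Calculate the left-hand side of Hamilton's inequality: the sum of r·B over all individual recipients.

r to a first cousin = 0.125 (first cousins share one grandparent pair — two paths of length 4: r = 2·(1/2)^4 = 1/8).
r to a full niece or nephew = 1/4 (full aunt/uncle↔niece/nephew: two paths of length 3 through the shared grandparent pair: r = 2·(1/2)^3 = 1/4).
Summing one r·B term per recipient: 1·0.125·0.199 + 1·0.25·0.458 = 0.139375.

0.139375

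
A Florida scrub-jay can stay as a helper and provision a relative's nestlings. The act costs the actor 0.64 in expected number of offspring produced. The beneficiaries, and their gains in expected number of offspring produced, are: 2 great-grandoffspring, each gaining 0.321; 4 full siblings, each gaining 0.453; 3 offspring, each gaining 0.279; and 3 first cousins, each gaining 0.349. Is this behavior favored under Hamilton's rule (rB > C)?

Yes

Hamilton's rule: the trait is favored when the sum of r·B over every recipient exceeds the actor's cost C.
r to a great-grandoffspring = 1/8 (three parent–offspring links: r = (1/2)^3 = 1/8).
r to a full sibling = 0.5 (full sibs share both parents — two paths of length 2: r = 2·(1/2)^2 = 1/2).
r to an offspring = 1/2 (one parent–offspring link: r = (1/2)^1 = 1/2).
r to a first cousin = 0.125 (first cousins share one grandparent pair — two paths of length 4: r = 2·(1/2)^4 = 1/8).
Summing one r·B term per recipient: 2·0.125·0.321 + 4·0.5·0.453 + 3·0.5·0.279 + 3·0.125·0.349 = 1.535625.
1.535625 > 0.64: the indirect benefit exceeds the cost.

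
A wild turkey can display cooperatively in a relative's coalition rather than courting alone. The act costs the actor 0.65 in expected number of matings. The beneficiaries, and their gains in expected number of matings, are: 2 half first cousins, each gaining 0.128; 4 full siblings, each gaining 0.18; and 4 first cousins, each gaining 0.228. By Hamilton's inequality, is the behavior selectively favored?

Hamilton's rule: the trait is favored when the sum of r·B over every recipient exceeds the actor's cost C.
r to a half first cousin = 1/16 (half first cousins share one grandparent — one path of length 4: r = (1/2)^4 = 1/16).
r to a full sibling = 1/2 (full sibs share both parents — two paths of length 2: r = 2·(1/2)^2 = 1/2).
r to a first cousin = 0.125 (first cousins share one grandparent pair — two paths of length 4: r = 2·(1/2)^4 = 1/8).
Summing one r·B term per recipient: 2·0.0625·0.128 + 4·0.5·0.18 + 4·0.125·0.228 = 0.49.
0.49 < 0.65: the indirect benefit is less than the cost.

No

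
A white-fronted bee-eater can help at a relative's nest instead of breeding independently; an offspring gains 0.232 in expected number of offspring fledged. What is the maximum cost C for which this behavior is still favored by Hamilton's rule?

r to an offspring = 1/2 (one parent–offspring link: r = (1/2)^1 = 1/2).
Hamilton's rule: n·r·B > C, so the trait is favored while C < n·r·B = 1·0.5·0.232 = 0.116.

0.116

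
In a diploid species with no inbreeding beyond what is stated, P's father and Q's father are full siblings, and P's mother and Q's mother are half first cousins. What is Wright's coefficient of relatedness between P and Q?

Independent pedigree routes through distinct common ancestors add.
P and Q are related in two ways: first cousins through their fathers (r = 1/8) and half second cousins through their mothers (r = 1/64).
r = 1/8 + 1/64 = 0.140625.

0.140625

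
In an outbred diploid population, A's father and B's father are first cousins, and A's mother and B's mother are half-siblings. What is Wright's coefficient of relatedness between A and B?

0.09375

With two independent routes of shared ancestry, r is the sum of the two contributions.
A and B are related in two ways: second cousins through their fathers (r = 1/32) and half first cousins through their mothers (r = 1/16).
r = 1/32 + 1/16 = 3/32 = 0.09375.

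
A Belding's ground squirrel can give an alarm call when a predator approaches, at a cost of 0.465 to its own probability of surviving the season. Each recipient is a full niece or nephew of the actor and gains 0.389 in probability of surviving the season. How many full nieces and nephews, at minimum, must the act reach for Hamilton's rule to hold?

5

r to a full niece or nephew = 1/4 (full aunt/uncle↔niece/nephew: two paths of length 3 through the shared grandparent pair: r = 2·(1/2)^3 = 1/4).
Hamilton's rule: n·r·B > C  ⇒  n > C/(r·B) = 0.465/(0.25·0.389) = 4.781.
The smallest integer exceeding 4.781 is 5.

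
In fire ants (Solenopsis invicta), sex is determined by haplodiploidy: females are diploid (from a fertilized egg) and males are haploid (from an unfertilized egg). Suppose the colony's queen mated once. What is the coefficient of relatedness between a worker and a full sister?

Haplodiploid full sisters inherit their father's entire haploid genome identically (contributing 1/2) and on average half of their mother's contribution (1/2 · 1/2 = 1/4); r = 1/2 + 1/4 = 3/4.

0.75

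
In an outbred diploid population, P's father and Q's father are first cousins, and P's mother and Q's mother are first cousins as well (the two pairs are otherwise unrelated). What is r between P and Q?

Independent pedigree routes through distinct common ancestors add.
P and Q are related in two ways: second cousins through their fathers (r = 1/32) and second cousins through their mothers (r = 1/32).
r = 1/32 + 1/32 = 1/16 = 0.0625.

0.0625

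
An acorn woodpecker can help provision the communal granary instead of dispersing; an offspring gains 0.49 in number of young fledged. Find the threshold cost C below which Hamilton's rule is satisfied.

r to an offspring = 0.5 (one parent–offspring link: r = (1/2)^1 = 1/2).
Hamilton's rule: n·r·B > C, so the trait is favored while C < n·r·B = 1·0.5·0.49 = 0.245.

0.245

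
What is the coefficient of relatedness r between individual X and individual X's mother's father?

0.25

Each parent–offspring link contributes a factor of 1/2, and independent paths through distinct common ancestors add.
Two parent–offspring links: r = (1/2)^2 = 1/4.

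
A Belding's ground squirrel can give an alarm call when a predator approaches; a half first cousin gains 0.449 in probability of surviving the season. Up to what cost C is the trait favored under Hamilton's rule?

0.0280625

r to a half first cousin = 1/16 (half first cousins share one grandparent — one path of length 4: r = (1/2)^4 = 1/16).
Hamilton's rule: n·r·B > C, so the trait is favored while C < n·r·B = 1·0.0625·0.449 = 0.0280625.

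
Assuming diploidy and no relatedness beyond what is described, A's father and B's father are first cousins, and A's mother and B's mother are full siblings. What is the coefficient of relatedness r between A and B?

Independent pedigree routes through distinct common ancestors add.
A and B are related in two ways: second cousins through their fathers (r = 1/32) and first cousins through their mothers (r = 1/8).
r = 1/32 + 1/8 = 0.15625.

0.15625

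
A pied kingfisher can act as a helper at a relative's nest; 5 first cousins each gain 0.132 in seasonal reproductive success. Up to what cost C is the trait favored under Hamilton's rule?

r to a first cousin = 1/8 (first cousins share one grandparent pair — two paths of length 4: r = 2·(1/2)^4 = 1/8).
Hamilton's rule: n·r·B > C, so the trait is favored while C < n·r·B = 5·0.125·0.132 = 0.0825.

0.0825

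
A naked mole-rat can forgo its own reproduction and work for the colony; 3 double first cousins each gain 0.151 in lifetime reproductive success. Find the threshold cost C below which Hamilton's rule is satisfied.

0.11325

r to a double first cousin = 1/4 (double first cousins share both grandparent pairs — four paths of length 4: r = 4·(1/2)^4 = 1/4).
Hamilton's rule: n·r·B > C, so the trait is favored while C < n·r·B = 3·0.25·0.151 = 0.11325.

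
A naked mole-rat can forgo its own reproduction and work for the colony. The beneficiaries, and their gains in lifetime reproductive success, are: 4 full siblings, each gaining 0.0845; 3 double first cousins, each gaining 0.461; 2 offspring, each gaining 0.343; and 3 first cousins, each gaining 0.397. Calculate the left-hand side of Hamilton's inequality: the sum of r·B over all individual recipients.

1.006625

r to a full sibling = 0.5 (full sibs share both parents — two paths of length 2: r = 2·(1/2)^2 = 1/2).
r to a double first cousin = 1/4 (double first cousins share both grandparent pairs — four paths of length 4: r = 4·(1/2)^4 = 1/4).
r to an offspring = 1/2 (one parent–offspring link: r = (1/2)^1 = 1/2).
r to a first cousin = 0.125 (first cousins share one grandparent pair — two paths of length 4: r = 2·(1/2)^4 = 1/8).
Summing one r·B term per recipient: 4·0.5·0.0845 + 3·0.25·0.461 + 2·0.5·0.343 + 3·0.125·0.397 = 1.006625.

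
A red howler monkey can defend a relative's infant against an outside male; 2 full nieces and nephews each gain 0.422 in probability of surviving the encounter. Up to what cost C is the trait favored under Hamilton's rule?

r to a full niece or nephew = 1/4 (full aunt/uncle↔niece/nephew: two paths of length 3 through the shared grandparent pair: r = 2·(1/2)^3 = 1/4).
Hamilton's rule: n·r·B > C, so the trait is favored while C < n·r·B = 2·0.25·0.422 = 0.211.

0.211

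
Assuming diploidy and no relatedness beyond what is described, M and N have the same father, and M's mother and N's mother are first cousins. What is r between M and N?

Relatedness sums over independent paths through distinct common ancestors.
M and N are related in two ways: half-sibs through their shared father (r = 1/4) and second cousins through their mothers (r = 1/32).
r = 1/4 + 1/32 = 9/32 = 0.28125.

0.28125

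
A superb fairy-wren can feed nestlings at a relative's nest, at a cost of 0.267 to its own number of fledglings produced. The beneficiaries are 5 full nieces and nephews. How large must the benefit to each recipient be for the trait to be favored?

0.2136

r to a full niece or nephew = 1/4 (full aunt/uncle↔niece/nephew: two paths of length 3 through the shared grandparent pair: r = 2·(1/2)^3 = 1/4).
Hamilton's rule with n recipients of equal r: n·r·B > C, so B > C/(n·r) = 0.267/(5·0.25) = 0.2136.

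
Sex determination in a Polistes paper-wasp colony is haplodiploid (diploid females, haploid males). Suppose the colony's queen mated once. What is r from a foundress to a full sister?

0.75

Haplodiploid full sisters inherit their father's entire haploid genome identically (contributing 1/2) and on average half of their mother's contribution (1/2 · 1/2 = 1/4); r = 1/2 + 1/4 = 3/4.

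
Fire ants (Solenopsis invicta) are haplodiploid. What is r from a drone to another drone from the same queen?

0.5

Haploid brothers each carry a random half of the queen's diploid genome, so on average they share half: r = 1/2.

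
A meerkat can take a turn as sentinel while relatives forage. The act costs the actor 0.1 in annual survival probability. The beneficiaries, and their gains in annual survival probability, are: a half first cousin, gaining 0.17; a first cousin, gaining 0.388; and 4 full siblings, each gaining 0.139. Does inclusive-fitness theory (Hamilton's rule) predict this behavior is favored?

Hamilton's rule: the trait is favored when the sum of r·B over every recipient exceeds the actor's cost C.
r to a half first cousin = 0.0625 (half first cousins share one grandparent — one path of length 4: r = (1/2)^4 = 1/16).
r to a first cousin = 1/8 (first cousins share one grandparent pair — two paths of length 4: r = 2·(1/2)^4 = 1/8).
r to a full sibling = 0.5 (full sibs share both parents — two paths of length 2: r = 2·(1/2)^2 = 1/2).
Summing one r·B term per recipient: 1·0.0625·0.17 + 1·0.125·0.388 + 4·0.5·0.139 = 0.337125.
0.337125 > 0.1: the indirect benefit exceeds the cost.

Yes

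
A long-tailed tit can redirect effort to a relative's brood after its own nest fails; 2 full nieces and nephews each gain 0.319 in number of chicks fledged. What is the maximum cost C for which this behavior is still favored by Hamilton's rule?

r to a full niece or nephew = 1/4 (full aunt/uncle↔niece/nephew: two paths of length 3 through the shared grandparent pair: r = 2·(1/2)^3 = 1/4).
Hamilton's rule: n·r·B > C, so the trait is favored while C < n·r·B = 2·0.25·0.319 = 0.1595.

0.1595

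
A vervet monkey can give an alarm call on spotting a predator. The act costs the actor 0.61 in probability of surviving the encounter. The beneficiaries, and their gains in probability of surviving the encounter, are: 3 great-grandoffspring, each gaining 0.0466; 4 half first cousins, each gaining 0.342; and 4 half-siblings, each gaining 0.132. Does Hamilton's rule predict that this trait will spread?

No

Hamilton's rule: the trait is favored when the sum of r·B over every recipient exceeds the actor's cost C.
r to a great-grandoffspring = 1/8 (three parent–offspring links: r = (1/2)^3 = 1/8).
r to a half first cousin = 1/16 (half first cousins share one grandparent — one path of length 4: r = (1/2)^4 = 1/16).
r to a half-sibling = 0.25 (half-sibs share one parent — one path of length 2: r = (1/2)^2 = 1/4).
Summing one r·B term per recipient: 3·0.125·0.0466 + 4·0.0625·0.342 + 4·0.25·0.132 = 0.234975.
0.234975 < 0.61: the indirect benefit is less than the cost.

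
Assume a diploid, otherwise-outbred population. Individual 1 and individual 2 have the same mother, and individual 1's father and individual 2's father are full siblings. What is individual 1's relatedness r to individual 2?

Wright's path rule: contributions from independent ancestry routes add.
Individual 1 and individual 2 are related in two ways: half-sibs through their shared mother (r = 1/4) and first cousins through their fathers (r = 1/8).
r = 1/4 + 1/8 = 3/8 = 0.375.

0.375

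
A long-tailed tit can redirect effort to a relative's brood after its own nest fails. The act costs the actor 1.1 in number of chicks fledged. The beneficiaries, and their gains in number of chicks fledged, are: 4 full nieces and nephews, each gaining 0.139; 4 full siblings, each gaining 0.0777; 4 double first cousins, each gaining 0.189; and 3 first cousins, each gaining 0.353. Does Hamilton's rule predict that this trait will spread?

Hamilton's rule: the trait is favored when the sum of r·B over every recipient exceeds the actor's cost C.
r to a full niece or nephew = 1/4 (full aunt/uncle↔niece/nephew: two paths of length 3 through the shared grandparent pair: r = 2·(1/2)^3 = 1/4).
r to a full sibling = 1/2 (full sibs share both parents — two paths of length 2: r = 2·(1/2)^2 = 1/2).
r to a double first cousin = 1/4 (double first cousins share both grandparent pairs — four paths of length 4: r = 4·(1/2)^4 = 1/4).
r to a first cousin = 0.125 (first cousins share one grandparent pair — two paths of length 4: r = 2·(1/2)^4 = 1/8).
Summing one r·B term per recipient: 4·0.25·0.139 + 4·0.5·0.0777 + 4·0.25·0.189 + 3·0.125·0.353 = 0.615775.
0.615775 < 1.1: the indirect benefit is less than the cost.

No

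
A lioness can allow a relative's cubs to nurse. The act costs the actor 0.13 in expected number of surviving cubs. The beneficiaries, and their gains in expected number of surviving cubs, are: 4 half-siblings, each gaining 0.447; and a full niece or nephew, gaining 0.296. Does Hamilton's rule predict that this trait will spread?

Hamilton's rule: the trait is favored when the sum of r·B over every recipient exceeds the actor's cost C.
r to a half-sibling = 1/4 (half-sibs share one parent — one path of length 2: r = (1/2)^2 = 1/4).
r to a full niece or nephew = 0.25 (full aunt/uncle↔niece/nephew: two paths of length 3 through the shared grandparent pair: r = 2·(1/2)^3 = 1/4).
Summing one r·B term per recipient: 4·0.25·0.447 + 1·0.25·0.296 = 0.521.
0.521 > 0.13: the indirect benefit exceeds the cost.

Yes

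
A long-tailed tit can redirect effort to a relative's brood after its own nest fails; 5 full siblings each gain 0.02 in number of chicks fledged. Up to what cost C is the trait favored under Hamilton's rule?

r to a full sibling = 0.5 (full sibs share both parents — two paths of length 2: r = 2·(1/2)^2 = 1/2).
Hamilton's rule: n·r·B > C, so the trait is favored while C < n·r·B = 5·0.5·0.02 = 0.05.

0.05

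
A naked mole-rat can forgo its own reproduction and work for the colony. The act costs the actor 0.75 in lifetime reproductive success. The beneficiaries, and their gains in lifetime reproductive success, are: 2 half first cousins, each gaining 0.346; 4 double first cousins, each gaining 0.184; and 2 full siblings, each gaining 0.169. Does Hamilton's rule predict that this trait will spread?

Hamilton's rule: the trait is favored when the sum of r·B over every recipient exceeds the actor's cost C.
r to a half first cousin = 1/16 (half first cousins share one grandparent — one path of length 4: r = (1/2)^4 = 1/16).
r to a double first cousin = 0.25 (double first cousins share both grandparent pairs — four paths of length 4: r = 4·(1/2)^4 = 1/4).
r to a full sibling = 1/2 (full sibs share both parents — two paths of length 2: r = 2·(1/2)^2 = 1/2).
Summing one r·B term per recipient: 2·0.0625·0.346 + 4·0.25·0.184 + 2·0.5·0.169 = 0.39625.
0.39625 < 0.75: the indirect benefit is less than the cost.

No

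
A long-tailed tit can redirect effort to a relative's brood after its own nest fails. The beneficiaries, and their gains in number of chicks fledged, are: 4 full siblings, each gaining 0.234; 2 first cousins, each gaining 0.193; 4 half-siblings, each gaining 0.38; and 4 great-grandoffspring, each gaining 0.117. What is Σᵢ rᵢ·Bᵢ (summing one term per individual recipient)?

r to a full sibling = 1/2 (full sibs share both parents — two paths of length 2: r = 2·(1/2)^2 = 1/2).
r to a first cousin = 1/8 (first cousins share one grandparent pair — two paths of length 4: r = 2·(1/2)^4 = 1/8).
r to a half-sibling = 1/4 (half-sibs share one parent — one path of length 2: r = (1/2)^2 = 1/4).
r to a great-grandoffspring = 1/8 (three parent–offspring links: r = (1/2)^3 = 1/8).
Summing one r·B term per recipient: 4·0.5·0.234 + 2·0.125·0.193 + 4·0.25·0.38 + 4·0.125·0.117 = 0.95475.

0.95475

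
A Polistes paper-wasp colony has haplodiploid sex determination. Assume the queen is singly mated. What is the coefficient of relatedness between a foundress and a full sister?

0.75

Haplodiploid full sisters inherit their father's entire haploid genome identically (contributing 1/2) and on average half of their mother's contribution (1/2 · 1/2 = 1/4); r = 1/2 + 1/4 = 3/4.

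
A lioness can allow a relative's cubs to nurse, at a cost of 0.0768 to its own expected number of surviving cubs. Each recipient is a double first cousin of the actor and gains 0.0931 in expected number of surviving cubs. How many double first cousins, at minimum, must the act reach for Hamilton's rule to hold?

r to a double first cousin = 1/4 (double first cousins share both grandparent pairs — four paths of length 4: r = 4·(1/2)^4 = 1/4).
Hamilton's rule: n·r·B > C  ⇒  n > C/(r·B) = 0.0768/(0.25·0.0931) = 3.3.
The smallest integer exceeding 3.3 is 4.

4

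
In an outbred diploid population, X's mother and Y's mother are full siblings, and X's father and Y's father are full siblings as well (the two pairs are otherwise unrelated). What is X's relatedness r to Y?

Independent pedigree routes through distinct common ancestors add.
X and Y are related in two ways: first cousins through their mothers (r = 1/8) and first cousins through their fathers (r = 1/8) — i.e. double first cousins.
r = 1/8 + 1/8 = 0.25.

0.25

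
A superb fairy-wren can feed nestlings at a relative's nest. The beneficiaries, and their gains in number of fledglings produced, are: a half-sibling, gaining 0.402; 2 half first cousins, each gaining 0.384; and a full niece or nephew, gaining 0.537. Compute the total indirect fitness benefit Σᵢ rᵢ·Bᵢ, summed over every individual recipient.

r to a half-sibling = 0.25 (half-sibs share one parent — one path of length 2: r = (1/2)^2 = 1/4).
r to a half first cousin = 1/16 (half first cousins share one grandparent — one path of length 4: r = (1/2)^4 = 1/16).
r to a full niece or nephew = 1/4 (full aunt/uncle↔niece/nephew: two paths of length 3 through the shared grandparent pair: r = 2·(1/2)^3 = 1/4).
Summing one r·B term per recipient: 1·0.25·0.402 + 2·0.0625·0.384 + 1·0.25·0.537 = 0.28275.

0.28275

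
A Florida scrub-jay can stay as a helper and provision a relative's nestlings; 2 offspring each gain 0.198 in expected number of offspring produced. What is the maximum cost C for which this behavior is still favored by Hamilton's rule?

0.198

r to an offspring = 1/2 (one parent–offspring link: r = (1/2)^1 = 1/2).
Hamilton's rule: n·r·B > C, so the trait is favored while C < n·r·B = 2·0.5·0.198 = 0.198.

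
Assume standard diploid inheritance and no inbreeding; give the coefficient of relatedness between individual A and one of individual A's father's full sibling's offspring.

Each parent–offspring link contributes a factor of 1/2, and independent paths through distinct common ancestors add.
First cousins share one grandparent pair — two paths of length 4: r = 2·(1/2)^4 = 1/8.

0.125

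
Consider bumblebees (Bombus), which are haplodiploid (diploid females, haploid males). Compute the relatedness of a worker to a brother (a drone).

Her haploid brother carries none of their father's genes and a random half of their mother's genome; that half matches the maternal half of her own genome with probability 1/2: r = 1/2 · 1/2 = 1/4.

0.25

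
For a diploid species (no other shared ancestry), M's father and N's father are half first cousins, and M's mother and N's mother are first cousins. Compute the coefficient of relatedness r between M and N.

Independent pedigree routes through distinct common ancestors add.
M and N are related in two ways: half second cousins through their fathers (r = 1/64) and second cousins through their mothers (r = 1/32).
r = 1/64 + 1/32 = 0.046875.

0.046875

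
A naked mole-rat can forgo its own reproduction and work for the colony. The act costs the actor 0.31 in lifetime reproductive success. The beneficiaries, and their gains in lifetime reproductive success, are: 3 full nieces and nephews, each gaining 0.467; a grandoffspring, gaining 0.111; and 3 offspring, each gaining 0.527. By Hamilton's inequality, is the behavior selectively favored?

Yes

Hamilton's rule: the trait is favored when the sum of r·B over every recipient exceeds the actor's cost C.
r to a full niece or nephew = 0.25 (full aunt/uncle↔niece/nephew: two paths of length 3 through the shared grandparent pair: r = 2·(1/2)^3 = 1/4).
r to a grandoffspring = 1/4 (two parent–offspring links: r = (1/2)^2 = 1/4).
r to an offspring = 0.5 (one parent–offspring link: r = (1/2)^1 = 1/2).
Summing one r·B term per recipient: 3·0.25·0.467 + 1·0.25·0.111 + 3·0.5·0.527 = 1.1685.
1.1685 > 0.31: the indirect benefit exceeds the cost.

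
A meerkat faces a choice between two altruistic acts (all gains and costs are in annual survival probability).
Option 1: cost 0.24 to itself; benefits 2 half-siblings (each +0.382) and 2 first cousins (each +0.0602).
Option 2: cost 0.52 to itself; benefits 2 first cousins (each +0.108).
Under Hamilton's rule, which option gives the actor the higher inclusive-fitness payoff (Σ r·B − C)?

Option 1

Option 1: r to a half-sibling = 0.25.
Option 1: r to a first cousin = 0.125.
Option 1: Σ r·B − C = (2·0.25·0.382 + 2·0.125·0.0602) − 0.24 = -0.03395.
Option 2: r to a first cousin = 0.125.
Option 2: Σ r·B − C = (2·0.125·0.108) − 0.52 = -0.493.
Option 1 has the higher net inclusive-fitness payoff.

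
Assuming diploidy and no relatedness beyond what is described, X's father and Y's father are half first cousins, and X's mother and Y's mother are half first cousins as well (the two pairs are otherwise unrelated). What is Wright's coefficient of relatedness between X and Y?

Independent pedigree routes through distinct common ancestors add.
X and Y are related in two ways: half second cousins through their fathers (r = 1/64) and half second cousins through their mothers (r = 1/64).
r = 1/64 + 1/64 = 1/32 = 0.03125.

0.03125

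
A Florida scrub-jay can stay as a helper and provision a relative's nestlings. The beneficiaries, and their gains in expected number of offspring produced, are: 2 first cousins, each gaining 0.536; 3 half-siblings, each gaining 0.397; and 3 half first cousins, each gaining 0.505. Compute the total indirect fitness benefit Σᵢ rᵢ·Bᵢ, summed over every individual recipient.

r to a first cousin = 0.125 (first cousins share one grandparent pair — two paths of length 4: r = 2·(1/2)^4 = 1/8).
r to a half-sibling = 1/4 (half-sibs share one parent — one path of length 2: r = (1/2)^2 = 1/4).
r to a half first cousin = 1/16 (half first cousins share one grandparent — one path of length 4: r = (1/2)^4 = 1/16).
Summing one r·B term per recipient: 2·0.125·0.536 + 3·0.25·0.397 + 3·0.0625·0.505 = 0.5264375.

0.5264375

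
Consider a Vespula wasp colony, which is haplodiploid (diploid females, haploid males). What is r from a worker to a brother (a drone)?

Her haploid brother carries none of their father's genes and a random half of their mother's genome; that half matches the maternal half of her own genome with probability 1/2: r = 1/2 · 1/2 = 1/4.

0.25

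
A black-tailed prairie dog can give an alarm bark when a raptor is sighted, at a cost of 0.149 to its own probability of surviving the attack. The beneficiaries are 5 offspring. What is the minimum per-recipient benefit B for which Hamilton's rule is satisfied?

r to an offspring = 0.5 (one parent–offspring link: r = (1/2)^1 = 1/2).
Hamilton's rule with n recipients of equal r: n·r·B > C, so B > C/(n·r) = 0.149/(5·0.5) = 0.0596.

0.0596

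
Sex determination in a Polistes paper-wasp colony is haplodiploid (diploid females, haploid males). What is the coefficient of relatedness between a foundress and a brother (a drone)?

Her haploid brother carries none of their father's genes and a random half of their mother's genome; that half matches the maternal half of her own genome with probability 1/2: r = 1/2 · 1/2 = 1/4.

0.25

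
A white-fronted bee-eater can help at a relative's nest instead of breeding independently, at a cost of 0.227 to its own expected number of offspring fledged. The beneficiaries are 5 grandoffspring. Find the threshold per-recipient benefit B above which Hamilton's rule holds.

0.1816

r to a grandoffspring = 0.25 (two parent–offspring links: r = (1/2)^2 = 1/4).
Hamilton's rule with n recipients of equal r: n·r·B > C, so B > C/(n·r) = 0.227/(5·0.25) = 0.1816.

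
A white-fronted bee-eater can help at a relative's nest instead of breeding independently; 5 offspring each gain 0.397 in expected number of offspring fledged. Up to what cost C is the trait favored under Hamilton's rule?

r to an offspring = 1/2 (one parent–offspring link: r = (1/2)^1 = 1/2).
Hamilton's rule: n·r·B > C, so the trait is favored while C < n·r·B = 5·0.5·0.397 = 0.9925.

0.9925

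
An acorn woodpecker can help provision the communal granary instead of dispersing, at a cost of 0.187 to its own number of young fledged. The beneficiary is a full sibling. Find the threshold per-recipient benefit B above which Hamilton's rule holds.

0.374

r to a full sibling = 1/2 (full sibs share both parents — two paths of length 2: r = 2·(1/2)^2 = 1/2).
Hamilton's rule with n recipients of equal r: n·r·B > C, so B > C/(n·r) = 0.187/(1·0.5) = 0.374.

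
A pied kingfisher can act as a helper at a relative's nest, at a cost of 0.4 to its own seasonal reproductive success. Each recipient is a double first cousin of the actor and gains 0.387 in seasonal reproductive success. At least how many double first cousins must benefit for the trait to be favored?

r to a double first cousin = 0.25 (double first cousins share both grandparent pairs — four paths of length 4: r = 4·(1/2)^4 = 1/4).
Hamilton's rule: n·r·B > C  ⇒  n > C/(r·B) = 0.4/(0.25·0.387) = 4.134.
The smallest integer exceeding 4.134 is 5.

5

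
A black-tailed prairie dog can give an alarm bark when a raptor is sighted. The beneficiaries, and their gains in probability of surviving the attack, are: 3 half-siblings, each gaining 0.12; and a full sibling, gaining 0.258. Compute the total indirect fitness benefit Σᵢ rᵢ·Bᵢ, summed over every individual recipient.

0.219

r to a half-sibling = 1/4 (half-sibs share one parent — one path of length 2: r = (1/2)^2 = 1/4).
r to a full sibling = 1/2 (full sibs share both parents — two paths of length 2: r = 2·(1/2)^2 = 1/2).
Summing one r·B term per recipient: 3·0.25·0.12 + 1·0.5·0.258 = 0.219.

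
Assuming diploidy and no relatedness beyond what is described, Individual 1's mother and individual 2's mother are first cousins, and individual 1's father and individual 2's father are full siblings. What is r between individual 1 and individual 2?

0.15625

With two independent routes of shared ancestry, r is the sum of the two contributions.
Individual 1 and individual 2 are related in two ways: second cousins through their mothers (r = 1/32) and first cousins through their fathers (r = 1/8).
r = 1/32 + 1/8 = 0.15625.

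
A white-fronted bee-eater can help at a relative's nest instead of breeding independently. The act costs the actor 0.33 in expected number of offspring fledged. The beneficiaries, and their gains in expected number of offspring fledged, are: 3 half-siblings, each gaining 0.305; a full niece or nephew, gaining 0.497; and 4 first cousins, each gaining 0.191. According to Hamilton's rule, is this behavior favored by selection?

Yes

Hamilton's rule: the trait is favored when the sum of r·B over every recipient exceeds the actor's cost C.
r to a half-sibling = 0.25 (half-sibs share one parent — one path of length 2: r = (1/2)^2 = 1/4).
r to a full niece or nephew = 1/4 (full aunt/uncle↔niece/nephew: two paths of length 3 through the shared grandparent pair: r = 2·(1/2)^3 = 1/4).
r to a first cousin = 0.125 (first cousins share one grandparent pair — two paths of length 4: r = 2·(1/2)^4 = 1/8).
Summing one r·B term per recipient: 3·0.25·0.305 + 1·0.25·0.497 + 4·0.125·0.191 = 0.4485.
0.4485 > 0.33: the indirect benefit exceeds the cost.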